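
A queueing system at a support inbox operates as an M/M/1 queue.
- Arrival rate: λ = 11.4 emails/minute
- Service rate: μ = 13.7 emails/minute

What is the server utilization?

Server utilization: ρ = λ/μ
ρ = 11.4/13.7 = 0.8321
The server is busy 83.21% of the time.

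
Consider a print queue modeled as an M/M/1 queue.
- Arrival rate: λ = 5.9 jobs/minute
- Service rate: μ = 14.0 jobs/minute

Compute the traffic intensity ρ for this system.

Server utilization: ρ = λ/μ
ρ = 5.9/14.0 = 0.4214
The server is busy 42.14% of the time.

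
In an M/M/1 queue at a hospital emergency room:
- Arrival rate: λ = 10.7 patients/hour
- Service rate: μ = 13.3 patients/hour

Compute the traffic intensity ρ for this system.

Server utilization: ρ = λ/μ
ρ = 10.7/13.3 = 0.8045
The server is busy 80.45% of the time.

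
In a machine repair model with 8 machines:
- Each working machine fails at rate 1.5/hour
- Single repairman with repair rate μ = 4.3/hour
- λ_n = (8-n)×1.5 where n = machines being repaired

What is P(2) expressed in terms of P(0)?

P(2)/P(0) = ∏_{i=0}^{2-1} λ_i/μ_{i+1}
= (8-0)×1.5/4.3 × (8-1)×1.5/4.3
= 6.8145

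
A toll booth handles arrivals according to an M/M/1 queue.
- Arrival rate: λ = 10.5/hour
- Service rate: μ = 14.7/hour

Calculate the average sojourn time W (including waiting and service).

First, compute utilization: ρ = λ/μ = 10.5/14.7 = 0.7143
For M/M/1: W = 1/(μ-λ)
W = 1/(14.7-10.5) = 1/4.20
W = 0.2381 hours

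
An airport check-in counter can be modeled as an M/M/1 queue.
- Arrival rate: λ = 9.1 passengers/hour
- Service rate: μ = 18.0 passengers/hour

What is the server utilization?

Server utilization: ρ = λ/μ
ρ = 9.1/18.0 = 0.5056
The server is busy 50.56% of the time.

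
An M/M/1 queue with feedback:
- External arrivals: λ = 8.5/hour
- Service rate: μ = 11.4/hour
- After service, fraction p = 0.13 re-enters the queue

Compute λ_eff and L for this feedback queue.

Effective arrival rate: λ_eff = λ/(1-p) = 8.5/(1-0.13) = 8.5/0.87 = 9.770115
ρ = λ_eff/μ = 9.770115/11.4 = 0.857028
L = ρ/(1-ρ) = 0.857028/(1-0.857028) = 5.9944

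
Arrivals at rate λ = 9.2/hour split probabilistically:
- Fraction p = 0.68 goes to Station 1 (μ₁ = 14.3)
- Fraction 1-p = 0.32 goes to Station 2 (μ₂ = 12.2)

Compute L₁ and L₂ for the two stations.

Effective rates: λ₁ = 9.2×0.68 = 6.256, λ₂ = 9.2×0.32 = 2.944
Station 1: ρ₁ = 6.256/14.3 = 0.43748, L₁ = ρ₁/(1-ρ₁) = 0.43748/(1-0.43748) = 0.7777
Station 2: ρ₂ = 2.944/12.2 = 0.24131, L₂ = ρ₂/(1-ρ₂) = 0.24131/(1-0.24131) = 0.3181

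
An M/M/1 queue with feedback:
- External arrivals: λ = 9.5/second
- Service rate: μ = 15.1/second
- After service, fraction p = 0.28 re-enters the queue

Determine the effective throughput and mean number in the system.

Effective arrival rate: λ_eff = λ/(1-p) = 9.5/(1-0.28) = 9.5/0.72 = 13.19444
ρ = λ_eff/μ = 13.19444/15.1 = 0.873804
L = ρ/(1-ρ) = 0.873804/(1-0.873804) = 6.9242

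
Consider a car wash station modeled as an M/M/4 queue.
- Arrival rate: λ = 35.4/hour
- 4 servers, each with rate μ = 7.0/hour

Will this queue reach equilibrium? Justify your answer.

Stability requires ρ = λ/(cμ) < 1
ρ = 35.4/(4 × 7.0) = 35.4/28.00 = 1.2643
Since 1.2643 ≥ 1, the system is UNSTABLE.
Need c > λ/μ = 35.4/7.0 = 5.06.
Minimum servers needed: c = 6.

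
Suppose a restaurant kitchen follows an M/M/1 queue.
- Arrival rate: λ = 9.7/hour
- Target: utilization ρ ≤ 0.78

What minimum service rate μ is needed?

ρ = λ/μ, so μ = λ/ρ
μ ≥ 9.7/0.78 = 12.4359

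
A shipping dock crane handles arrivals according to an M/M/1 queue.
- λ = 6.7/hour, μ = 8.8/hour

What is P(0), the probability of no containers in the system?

ρ = λ/μ = 6.7/8.8 = 0.7614
P(0) = 1 - ρ = 1 - 0.7614 = 0.2386
The server is idle 23.86% of the time.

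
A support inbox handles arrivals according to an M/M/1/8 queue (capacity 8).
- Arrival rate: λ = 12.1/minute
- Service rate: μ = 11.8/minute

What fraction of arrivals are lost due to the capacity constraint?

ρ = λ/μ = 12.1/11.8 = 1.02542
P₀ = (1-ρ)/(1-ρ^(K+1)) = (1-1.02542)/(1-1.02542^9) = -0.02542/-0.2535 = 0.1003
P_K = P₀×ρ^K = 0.1003 × 1.02542^8 = 0.1003 × 1.2224 = 0.1226
Blocking probability = 12.26%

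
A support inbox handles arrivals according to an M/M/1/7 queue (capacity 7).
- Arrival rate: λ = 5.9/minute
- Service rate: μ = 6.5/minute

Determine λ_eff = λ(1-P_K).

ρ = λ/μ = 5.9/6.5 = 0.90769
P₀ = (1-ρ)/(1-ρ^(K+1)) = (1-0.90769)/(1-0.90769^8) = 0.09231/0.5392 = 0.1712
P_K = P₀×ρ^K = 0.171194 × 0.90769^7 = 0.171194 × 0.507648 = 0.08691
λ_eff = λ(1-P_K) = 5.9 × (1 - 0.08691) = 5.9 × 0.91309 = 5.3872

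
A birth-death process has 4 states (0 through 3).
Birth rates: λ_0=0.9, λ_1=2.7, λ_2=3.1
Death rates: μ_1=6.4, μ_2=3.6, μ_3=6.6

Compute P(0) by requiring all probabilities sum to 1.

Ratios P(n)/P(0) = (λ₀···λₙ₋₁)/(μ₁···μₙ):
P(1)/P(0) = (0.9)/(6.4) = 0.1406
P(2)/P(0) = (0.9×2.7)/(6.4×3.6) = 0.1055
P(3)/P(0) = (0.9×2.7×3.1)/(6.4×3.6×6.6) = 0.04954

Normalization: ∑ P(n) = 1
P(0) × (1.0000 + 0.1406 + 0.1055 + 0.04954) = 1
P(0) × 1.2956 = 1
P(0) = 1/1.2956 = 0.7718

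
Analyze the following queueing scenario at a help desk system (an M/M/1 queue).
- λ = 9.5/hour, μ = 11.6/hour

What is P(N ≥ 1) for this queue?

ρ = λ/μ = 9.5/11.6 = 0.8190
P(N ≥ n) = ρⁿ
P(N ≥ 1) = 0.8190^1
P(N ≥ 1) = 0.8190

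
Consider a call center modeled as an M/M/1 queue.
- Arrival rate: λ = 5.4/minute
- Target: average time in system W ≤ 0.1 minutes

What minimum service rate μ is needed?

For M/M/1: W = 1/(μ-λ)
Need W ≤ 0.1, so 1/(μ-λ) ≤ 0.1
μ - λ ≥ 1/0.1 = 10.0000
μ ≥ 5.4 + 10.0000 = 15.4000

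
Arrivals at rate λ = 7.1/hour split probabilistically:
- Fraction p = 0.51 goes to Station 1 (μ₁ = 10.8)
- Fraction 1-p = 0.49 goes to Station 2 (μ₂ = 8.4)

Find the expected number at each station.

Effective rates: λ₁ = 7.1×0.51 = 3.621, λ₂ = 7.1×0.49 = 3.479
Station 1: ρ₁ = 3.621/10.8 = 0.3353, L₁ = ρ₁/(1-ρ₁) = 0.3353/(1-0.3353) = 0.5044
Station 2: ρ₂ = 3.479/8.4 = 0.41417, L₂ = ρ₂/(1-ρ₂) = 0.41417/(1-0.41417) = 0.7070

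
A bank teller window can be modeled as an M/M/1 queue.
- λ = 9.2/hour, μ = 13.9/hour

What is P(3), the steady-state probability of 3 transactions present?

ρ = λ/μ = 9.2/13.9 = 0.6619
P(n) = (1-ρ)ρⁿ
P(3) = (1-0.6619) × 0.6619^3
P(3) = 0.338100 × 0.289986
P(3) = 0.09804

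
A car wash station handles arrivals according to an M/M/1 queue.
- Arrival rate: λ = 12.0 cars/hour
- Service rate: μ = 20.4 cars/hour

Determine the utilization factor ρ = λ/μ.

Server utilization: ρ = λ/μ
ρ = 12.0/20.4 = 0.5882
The server is busy 58.82% of the time.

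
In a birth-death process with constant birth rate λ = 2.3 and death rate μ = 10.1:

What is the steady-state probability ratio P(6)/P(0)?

For constant rates: P(n)/P(0) = (λ/μ)^n
P(6)/P(0) = (2.3/10.1)^6 = 0.227723^6 = 0.0001395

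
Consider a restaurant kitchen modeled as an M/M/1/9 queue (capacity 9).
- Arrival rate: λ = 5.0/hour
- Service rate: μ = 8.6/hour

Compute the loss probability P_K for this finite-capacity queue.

ρ = λ/μ = 5.0/8.6 = 0.581395
P₀ = (1-ρ)/(1-ρ^(K+1)) = (1-0.581395)/(1-0.581395^10) = 0.41861/0.99559 = 0.4205
P_K = P₀×ρ^K = 0.42046 × 0.581395^9 = 0.42046 × 0.0075900 = 0.003191
Blocking probability = 0.32%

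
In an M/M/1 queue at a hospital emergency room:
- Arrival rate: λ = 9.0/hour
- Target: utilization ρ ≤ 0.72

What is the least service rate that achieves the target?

ρ = λ/μ, so μ = λ/ρ
μ ≥ 9.0/0.72 = 12.5000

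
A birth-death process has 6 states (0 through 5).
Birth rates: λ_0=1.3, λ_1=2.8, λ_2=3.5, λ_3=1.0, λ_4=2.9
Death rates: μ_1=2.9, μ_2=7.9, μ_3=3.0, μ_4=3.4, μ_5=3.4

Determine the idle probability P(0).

Ratios P(n)/P(0) = (λ₀···λₙ₋₁)/(μ₁···μₙ):
P(1)/P(0) = (1.3)/(2.9) = 0.44828
P(2)/P(0) = (1.3×2.8)/(2.9×7.9) = 0.15888
P(3)/P(0) = (1.3×2.8×3.5)/(2.9×7.9×3.0) = 0.18536
P(4)/P(0) = (1.3×2.8×3.5×1.0)/(2.9×7.9×3.0×3.4) = 0.054519
P(5)/P(0) = (1.3×2.8×3.5×1.0×2.9)/(2.9×7.9×3.0×3.4×3.4) = 0.046501

Normalization: ∑ P(n) = 1
P(0) × (1.0000 + 0.44828 + 0.15888 + 0.18536 + 0.054519 + 0.046501) = 1
P(0) × 1.8935 = 1
P(0) = 1/1.8935 = 0.5281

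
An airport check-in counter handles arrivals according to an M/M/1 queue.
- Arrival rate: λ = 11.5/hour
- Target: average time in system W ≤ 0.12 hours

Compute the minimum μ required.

For M/M/1: W = 1/(μ-λ)
Need W ≤ 0.12, so 1/(μ-λ) ≤ 0.12
μ - λ ≥ 1/0.12 = 8.3333
μ ≥ 11.5 + 8.3333 = 19.8333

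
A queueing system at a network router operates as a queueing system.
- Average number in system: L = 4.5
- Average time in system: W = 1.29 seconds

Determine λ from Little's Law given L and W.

Little's Law: L = λW, so λ = L/W
λ = 4.5/1.29 = 3.4884 packets/second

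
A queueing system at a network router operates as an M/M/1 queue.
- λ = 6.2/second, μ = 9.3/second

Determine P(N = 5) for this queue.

ρ = λ/μ = 6.2/9.3 = 0.6667
P(n) = (1-ρ)ρⁿ
P(5) = (1-0.6667) × 0.6667^5
P(5) = 0.3333 × 0.1317
P(5) = 0.04390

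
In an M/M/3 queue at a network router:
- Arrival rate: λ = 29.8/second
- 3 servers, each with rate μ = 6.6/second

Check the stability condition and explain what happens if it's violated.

Stability requires ρ = λ/(cμ) < 1
ρ = 29.8/(3 × 6.6) = 29.8/19.80 = 1.5051
Since 1.5051 ≥ 1, the system is UNSTABLE.
Need c > λ/μ = 29.8/6.6 = 4.52.
Minimum servers needed: c = 5.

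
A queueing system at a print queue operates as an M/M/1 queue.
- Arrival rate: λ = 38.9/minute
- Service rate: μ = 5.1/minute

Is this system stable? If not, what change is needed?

Stability requires ρ = λ/(cμ) < 1
ρ = 38.9/(1 × 5.1) = 38.9/5.10 = 7.6275
Since 7.6275 ≥ 1, the system is UNSTABLE.
Queue grows without bound. Need μ > λ = 38.9.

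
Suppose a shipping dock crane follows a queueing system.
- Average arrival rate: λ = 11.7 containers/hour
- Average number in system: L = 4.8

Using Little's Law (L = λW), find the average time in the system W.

Little's Law: L = λW, so W = L/λ
W = 4.8/11.7 = 0.4103 hours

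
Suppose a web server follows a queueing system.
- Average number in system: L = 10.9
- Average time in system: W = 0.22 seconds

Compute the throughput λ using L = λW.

Little's Law: L = λW, so λ = L/W
λ = 10.9/0.22 = 49.5455 requests/second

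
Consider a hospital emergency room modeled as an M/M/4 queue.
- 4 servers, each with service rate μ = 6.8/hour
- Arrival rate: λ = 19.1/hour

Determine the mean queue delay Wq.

Traffic intensity: ρ = λ/(cμ) = 19.1/(4×6.8) = 0.7022
Since ρ = 0.7022 < 1, system is stable.
Offered load a = λ/μ = cρ = 19.1/6.8 = 2.8088
P₀ = [ Σₙ₌₀^3 aⁿ/n! + a^4/(4!(1-ρ)) ]⁻¹
Σ = a^0/0! + a^1/1! + a^2/2! + a^3/3! = 1.0000 + 2.8088 + 3.9447 + 3.6934 = 11.4469
a^4/(4!(1-ρ)) = 62.2440/(24 × 0.297794) = 8.7090
P₀ = 1/(11.4469 + 8.7090) = 0.04961
Lq = P₀·a^4·ρ / (4!(1-ρ)²) = 0.049613 × 62.2440 × 0.70221 / (24 × 0.088681) = 1.0189
Wq = Lq/λ = 1.01886/19.1 = 0.05334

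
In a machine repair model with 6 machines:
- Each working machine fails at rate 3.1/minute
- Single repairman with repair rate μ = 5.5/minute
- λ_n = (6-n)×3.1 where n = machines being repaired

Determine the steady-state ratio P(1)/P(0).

P(1)/P(0) = ∏_{i=0}^{1-1} λ_i/μ_{i+1}
= (6-0)×3.1/5.5
= 3.3818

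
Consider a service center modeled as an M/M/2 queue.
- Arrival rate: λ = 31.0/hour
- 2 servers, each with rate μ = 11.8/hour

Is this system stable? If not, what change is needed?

Stability requires ρ = λ/(cμ) < 1
ρ = 31.0/(2 × 11.8) = 31.0/23.60 = 1.3136
Since 1.3136 ≥ 1, the system is UNSTABLE.
Need c > λ/μ = 31.0/11.8 = 2.63.
Minimum servers needed: c = 3.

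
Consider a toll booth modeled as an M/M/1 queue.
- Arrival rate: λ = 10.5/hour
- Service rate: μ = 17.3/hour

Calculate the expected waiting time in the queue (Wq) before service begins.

First, compute utilization: ρ = λ/μ = 10.5/17.3 = 0.6069
For M/M/1: Wq = λ/(μ(μ-λ))
Wq = 10.5/(17.3 × (17.3-10.5))
Wq = 10.5/(17.3 × 6.80)
Wq = 0.08926 hours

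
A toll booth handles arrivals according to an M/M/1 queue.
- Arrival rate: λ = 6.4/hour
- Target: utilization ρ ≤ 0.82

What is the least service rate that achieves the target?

ρ = λ/μ, so μ = λ/ρ
μ ≥ 6.4/0.82 = 7.8049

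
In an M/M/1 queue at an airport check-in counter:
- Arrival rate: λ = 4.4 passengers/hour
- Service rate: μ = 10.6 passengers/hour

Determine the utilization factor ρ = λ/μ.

Server utilization: ρ = λ/μ
ρ = 4.4/10.6 = 0.4151
The server is busy 41.51% of the time.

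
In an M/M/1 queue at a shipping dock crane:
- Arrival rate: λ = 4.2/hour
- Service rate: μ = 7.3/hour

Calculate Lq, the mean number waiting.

ρ = λ/μ = 4.2/7.3 = 0.5753
For M/M/1: Lq = λ²/(μ(μ-λ))
Lq = 17.64/(7.3 × 3.10)
Lq = 0.7795 containers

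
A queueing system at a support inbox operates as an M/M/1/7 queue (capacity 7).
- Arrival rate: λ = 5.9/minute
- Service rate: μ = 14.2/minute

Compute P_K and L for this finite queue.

ρ = λ/μ = 5.9/14.2 = 0.41549
P₀ = (1-ρ)/(1-ρ^(K+1)) = (1-0.41549)/(1-0.41549^8) = 0.5845/0.9991 = 0.5850
P_K = P₀×ρ^K = 0.5850 × 0.41549^7 = 0.5850 × 0.002138 = 0.001251
Blocking probability P_7 = 0.001251 (0.13%)
L = ρ[1 - (K+1)ρ^K + Kρ^(K+1)] / [(1-ρ)(1-ρ^(K+1))]
L = 0.41549 × (1 - 8×0.002138 + 7×0.0008881) / ((1 - 0.41549) × (1 - 0.0008881)) = 0.7037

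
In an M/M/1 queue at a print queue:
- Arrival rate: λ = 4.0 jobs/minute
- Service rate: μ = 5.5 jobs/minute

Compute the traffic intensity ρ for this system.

Server utilization: ρ = λ/μ
ρ = 4.0/5.5 = 0.7273
The server is busy 72.73% of the time.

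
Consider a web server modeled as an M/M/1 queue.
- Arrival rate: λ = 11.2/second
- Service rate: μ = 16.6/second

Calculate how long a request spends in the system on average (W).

First, compute utilization: ρ = λ/μ = 11.2/16.6 = 0.6747
For M/M/1: W = 1/(μ-λ)
W = 1/(16.6-11.2) = 1/5.40
W = 0.1852 seconds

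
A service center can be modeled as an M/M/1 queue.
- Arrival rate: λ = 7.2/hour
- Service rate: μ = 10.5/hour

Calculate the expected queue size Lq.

ρ = λ/μ = 7.2/10.5 = 0.6857
For M/M/1: Lq = λ²/(μ(μ-λ))
Lq = 51.84/(10.5 × 3.30)
Lq = 1.4961 customers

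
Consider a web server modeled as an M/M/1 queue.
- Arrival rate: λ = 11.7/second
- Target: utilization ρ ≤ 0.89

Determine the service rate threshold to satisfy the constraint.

ρ = λ/μ, so μ = λ/ρ
μ ≥ 11.7/0.89 = 13.1461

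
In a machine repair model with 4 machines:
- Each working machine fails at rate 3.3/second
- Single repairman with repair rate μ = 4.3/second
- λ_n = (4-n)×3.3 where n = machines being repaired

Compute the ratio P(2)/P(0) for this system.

P(2)/P(0) = ∏_{i=0}^{2-1} λ_i/μ_{i+1}
= (4-0)×3.3/4.3 × (4-1)×3.3/4.3
= 7.0676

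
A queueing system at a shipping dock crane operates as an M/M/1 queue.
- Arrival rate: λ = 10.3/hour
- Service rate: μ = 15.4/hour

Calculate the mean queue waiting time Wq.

First, compute utilization: ρ = λ/μ = 10.3/15.4 = 0.6688
For M/M/1: Wq = λ/(μ(μ-λ))
Wq = 10.3/(15.4 × (15.4-10.3))
Wq = 10.3/(15.4 × 5.10)
Wq = 0.1311 hours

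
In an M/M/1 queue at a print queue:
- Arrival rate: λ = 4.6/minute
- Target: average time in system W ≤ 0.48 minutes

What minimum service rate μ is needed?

For M/M/1: W = 1/(μ-λ)
Need W ≤ 0.48, so 1/(μ-λ) ≤ 0.48
μ - λ ≥ 1/0.48 = 2.0833
μ ≥ 4.6 + 2.0833 = 6.6833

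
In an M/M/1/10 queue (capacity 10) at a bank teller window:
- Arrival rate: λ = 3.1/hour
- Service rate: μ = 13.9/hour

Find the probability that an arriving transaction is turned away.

ρ = λ/μ = 3.1/13.9 = 0.22302
P₀ = (1-ρ)/(1-ρ^(K+1)) = (1-0.22302)/(1-0.22302^11) = 0.7770/1.0000 = 0.7770
P_K = P₀×ρ^K = 0.7770 × 0.22302^10 = 0.7770 × 3.044e-07 = 2.365e-07
Blocking probability = 0.00002365%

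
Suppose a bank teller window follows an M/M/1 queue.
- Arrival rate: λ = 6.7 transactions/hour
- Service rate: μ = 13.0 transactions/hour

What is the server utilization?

Server utilization: ρ = λ/μ
ρ = 6.7/13.0 = 0.5154
The server is busy 51.54% of the time.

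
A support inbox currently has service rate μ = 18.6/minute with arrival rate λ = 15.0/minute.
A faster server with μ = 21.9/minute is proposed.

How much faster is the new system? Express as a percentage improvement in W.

System 1: ρ₁ = 15.0/18.6 = 0.8065, W₁ = 1/(18.6-15.0) = 0.27778
System 2: ρ₂ = 15.0/21.9 = 0.6849, W₂ = 1/(21.9-15.0) = 0.14493
Improvement: (W₁-W₂)/W₁ = (0.27778-0.14493)/0.27778 = 47.83%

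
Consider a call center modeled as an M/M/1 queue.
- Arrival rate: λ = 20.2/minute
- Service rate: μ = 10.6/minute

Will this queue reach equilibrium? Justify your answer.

Stability requires ρ = λ/(cμ) < 1
ρ = 20.2/(1 × 10.6) = 20.2/10.60 = 1.9057
Since 1.9057 ≥ 1, the system is UNSTABLE.
Queue grows without bound. Need μ > λ = 20.2.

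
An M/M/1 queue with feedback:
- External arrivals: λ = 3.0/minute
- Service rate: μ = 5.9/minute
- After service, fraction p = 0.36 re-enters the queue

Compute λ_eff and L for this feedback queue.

Effective arrival rate: λ_eff = λ/(1-p) = 3.0/(1-0.36) = 3.0/0.64 = 4.6875
ρ = λ_eff/μ = 4.6875/5.9 = 0.794492
L = ρ/(1-ρ) = 0.794492/(1-0.794492) = 3.8660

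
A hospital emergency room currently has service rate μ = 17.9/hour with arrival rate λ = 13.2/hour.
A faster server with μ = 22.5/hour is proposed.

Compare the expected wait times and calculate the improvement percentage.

System 1: ρ₁ = 13.2/17.9 = 0.7374, W₁ = 1/(17.9-13.2) = 0.21277
System 2: ρ₂ = 13.2/22.5 = 0.5867, W₂ = 1/(22.5-13.2) = 0.10753
Improvement: (W₁-W₂)/W₁ = (0.21277-0.10753)/0.21277 = 49.46%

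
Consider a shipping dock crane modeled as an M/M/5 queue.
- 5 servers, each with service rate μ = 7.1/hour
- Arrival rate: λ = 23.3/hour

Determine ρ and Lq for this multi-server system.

Traffic intensity: ρ = λ/(cμ) = 23.3/(5×7.1) = 0.6563
Since ρ = 0.6563 < 1, system is stable.
Offered load a = λ/μ = cρ = 23.3/7.1 = 3.2817
P₀ = [ Σₙ₌₀^4 aⁿ/n! + a^5/(5!(1-ρ)) ]⁻¹
Σ = a^0/0! + a^1/1! + a^2/2! + a^3/3! + a^4/4! = 1.0000 + 3.2817 + 5.3847 + 5.8904 + 4.8326 = 20.3894
a^5/(5!(1-ρ)) = 380.6167/(120 × 0.343662) = 9.2294
P₀ = 1/(20.3894 + 9.2294) = 0.03376
Lq = P₀·a^5·ρ / (5!(1-ρ)²) = 0.03376 × 380.6167 × 0.6563 / (120 × 0.1181) = 0.5951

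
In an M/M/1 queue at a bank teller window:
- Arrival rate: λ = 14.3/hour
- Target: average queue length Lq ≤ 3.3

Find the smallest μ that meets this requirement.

For M/M/1: Lq = λ²/(μ(μ-λ))
Need Lq ≤ 3.3, i.e. μ(μ-λ) ≥ λ²/3.3
μ² - 14.3μ - 204.49/3.3 ≥ 0  →  μ² - 14.3μ - 61.96667 ≥ 0
Quadratic formula (positive root): μ = [λ + √(λ² + 4×61.96667)]/2
Discriminant: 204.49 + 4×61.96667 = 452.3567, √452.3567 = 21.2687
μ ≥ (14.3 + 21.2687)/2 = 17.7843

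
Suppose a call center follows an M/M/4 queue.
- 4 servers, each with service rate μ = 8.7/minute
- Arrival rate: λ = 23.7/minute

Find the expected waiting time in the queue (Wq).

Traffic intensity: ρ = λ/(cμ) = 23.7/(4×8.7) = 0.6810
Since ρ = 0.6810 < 1, system is stable.
Offered load a = λ/μ = cρ = 23.7/8.7 = 2.7241
P₀ = [ Σₙ₌₀^3 aⁿ/n! + a^4/(4!(1-ρ)) ]⁻¹
Σ = a^0/0! + a^1/1! + a^2/2! + a^3/3! = 1.0000 + 2.7241 + 3.7105 + 3.3693 = 10.8039
a^4/(4!(1-ρ)) = 55.07016/(24 × 0.3189655) = 7.1939
P₀ = 1/(10.8039 + 7.1939) = 0.05556
Lq = P₀·a^4·ρ / (4!(1-ρ)²) = 0.055563 × 55.0702 × 0.68103 / (24 × 0.10174) = 0.8534
Wq = Lq/λ = 0.8534/23.7 = 0.03601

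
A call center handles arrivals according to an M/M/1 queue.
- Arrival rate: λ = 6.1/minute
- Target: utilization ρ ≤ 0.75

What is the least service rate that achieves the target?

ρ = λ/μ, so μ = λ/ρ
μ ≥ 6.1/0.75 = 8.1333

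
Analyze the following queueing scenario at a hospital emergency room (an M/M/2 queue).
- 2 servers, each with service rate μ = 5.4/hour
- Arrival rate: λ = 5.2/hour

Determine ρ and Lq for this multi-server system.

Traffic intensity: ρ = λ/(cμ) = 5.2/(2×5.4) = 0.4815
Since ρ = 0.4815 < 1, system is stable.
Offered load a = λ/μ = cρ = 5.2/5.4 = 0.9630
P₀ = [ Σₙ₌₀^1 aⁿ/n! + a^2/(2!(1-ρ)) ]⁻¹
Σ = a^0/0! + a^1/1! = 1.0000 + 0.9630 = 1.9630
a^2/(2!(1-ρ)) = 0.9273/(2 × 0.5185) = 0.8942
P₀ = 1/(1.9630 + 0.8942) = 0.3500
Lq = P₀·a^2·ρ / (2!(1-ρ)²) = 0.3500 × 0.9273 × 0.4815 / (2 × 0.2689) = 0.2906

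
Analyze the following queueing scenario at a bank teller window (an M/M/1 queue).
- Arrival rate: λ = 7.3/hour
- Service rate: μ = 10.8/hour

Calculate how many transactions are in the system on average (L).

ρ = λ/μ = 7.3/10.8 = 0.6759
For M/M/1: L = λ/(μ-λ)
L = 7.3/(10.8-7.3) = 7.3/3.50
L = 2.0857 transactions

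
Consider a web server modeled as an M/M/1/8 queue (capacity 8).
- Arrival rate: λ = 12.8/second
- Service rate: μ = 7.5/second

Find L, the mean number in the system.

ρ = λ/μ = 12.8/7.5 = 1.70667
P₀ = (1-ρ)/(1-ρ^(K+1)) = (1-1.70667)/(1-1.70667^9) = -0.7067/-121.8417 = 0.005800
P_K = P₀×ρ^K = 0.005800 × 1.70667^8 = 0.005800 × 71.9774 = 0.4175
L = ρ[1 - (K+1)ρ^K + Kρ^(K+1)] / [(1-ρ)(1-ρ^(K+1))]
L = 1.70667 × (1 - 9×71.9774 + 8×122.8417) / ((1 - 1.70667) × (1 - 122.8417)) = 6.6588 requests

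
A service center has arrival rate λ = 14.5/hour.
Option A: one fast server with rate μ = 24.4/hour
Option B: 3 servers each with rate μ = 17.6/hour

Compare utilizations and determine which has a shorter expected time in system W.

Option A: single server μ = 24.4 (M/M/1)
  ρ_A = 14.5/24.4 = 0.5943
  W_A = 1/(μ-λ) = 1/(24.4-14.5) = 1/9.90 = 0.1010

Option B: 3 servers μ = 17.6 (M/M/3)
  ρ_B = λ/(cμ) = 14.5/(3×17.6) = 0.2746
  Offered load a = λ/μ = cρ = 14.5/17.6 = 0.8239
  P₀ = [ Σₙ₌₀^2 aⁿ/n! + a^3/(3!(1-ρ)) ]⁻¹
  Σ = a^0/0! + a^1/1! + a^2/2! = 1.0000 + 0.82386 + 0.33938 = 2.1632
  a^3/(3!(1-ρ)) = 0.5592/(6 × 0.7254) = 0.1285
  P₀ = 1/(2.1632 + 0.1285) = 0.4364
  Lq = P₀·a^3·ρ / (3!(1-ρ)²) = 0.4364 × 0.5592 × 0.2746 / (6 × 0.5262) = 0.02123
  Wq_B = Lq/λ = 0.02123/14.5 = 0.001464
  W_B = Wq_B + 1/μ = 0.001464 + 0.05682 = 0.05828

Since W_B = 0.05828 < W_A = 0.1010, Option B (multiple servers) has the shorter time in system.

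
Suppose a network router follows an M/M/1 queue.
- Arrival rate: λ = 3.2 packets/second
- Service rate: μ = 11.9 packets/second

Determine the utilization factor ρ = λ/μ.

Server utilization: ρ = λ/μ
ρ = 3.2/11.9 = 0.2689
The server is busy 26.89% of the time.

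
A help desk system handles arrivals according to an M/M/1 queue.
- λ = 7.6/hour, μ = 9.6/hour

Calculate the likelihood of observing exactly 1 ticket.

ρ = λ/μ = 7.6/9.6 = 0.7917
P(n) = (1-ρ)ρⁿ
P(1) = (1-0.7917) × 0.7917^1
P(1) = 0.2083 × 0.7917
P(1) = 0.1649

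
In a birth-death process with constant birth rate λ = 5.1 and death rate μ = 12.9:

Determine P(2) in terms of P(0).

For constant rates: P(n)/P(0) = (λ/μ)^n
P(2)/P(0) = (5.1/12.9)^2 = 0.3953^2 = 0.1563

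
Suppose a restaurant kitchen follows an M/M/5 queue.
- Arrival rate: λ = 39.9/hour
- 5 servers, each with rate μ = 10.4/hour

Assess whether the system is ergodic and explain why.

Stability requires ρ = λ/(cμ) < 1
ρ = 39.9/(5 × 10.4) = 39.9/52.00 = 0.7673
Since 0.7673 < 1, the system is STABLE.
The servers are busy 76.73% of the time.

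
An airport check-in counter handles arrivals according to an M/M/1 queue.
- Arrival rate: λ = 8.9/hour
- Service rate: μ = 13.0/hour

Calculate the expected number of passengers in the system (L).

ρ = λ/μ = 8.9/13.0 = 0.6846
For M/M/1: L = λ/(μ-λ)
L = 8.9/(13.0-8.9) = 8.9/4.10
L = 2.1707 passengers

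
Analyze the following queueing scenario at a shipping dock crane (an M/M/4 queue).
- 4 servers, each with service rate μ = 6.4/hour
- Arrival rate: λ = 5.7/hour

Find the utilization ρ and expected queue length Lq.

Traffic intensity: ρ = λ/(cμ) = 5.7/(4×6.4) = 0.2227
Since ρ = 0.2227 < 1, system is stable.
Offered load a = λ/μ = cρ = 5.7/6.4 = 0.8906
P₀ = [ Σₙ₌₀^3 aⁿ/n! + a^4/(4!(1-ρ)) ]⁻¹
Σ = a^0/0! + a^1/1! + a^2/2! + a^3/3! = 1.0000 + 0.89062 + 0.39661 + 0.11774 = 2.4050
a^4/(4!(1-ρ)) = 0.6292/(24 × 0.7773) = 0.03373
P₀ = 1/(2.4050 + 0.033725) = 0.4101
Lq = P₀·a^4·ρ / (4!(1-ρ)²) = 0.41005 × 0.62919 × 0.22266 / (24 × 0.60426) = 0.003961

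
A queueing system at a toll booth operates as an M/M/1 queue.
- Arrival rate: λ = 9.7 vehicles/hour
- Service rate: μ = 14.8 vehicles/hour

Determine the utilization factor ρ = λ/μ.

Server utilization: ρ = λ/μ
ρ = 9.7/14.8 = 0.6554
The server is busy 65.54% of the time.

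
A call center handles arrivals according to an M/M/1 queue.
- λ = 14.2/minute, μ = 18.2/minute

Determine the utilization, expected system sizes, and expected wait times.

Step 1: ρ = λ/μ = 14.2/18.2 = 0.7802
Step 2: L = λ/(μ-λ) = 14.2/4.00 = 3.5500
Step 3: Lq = λ²/(μ(μ-λ)) = 201.64/(18.2×4.00) = 2.7698
Step 4: W = 1/(μ-λ) = 1/4.00 = 0.2500
Step 5: Wq = λ/(μ(μ-λ)) = 14.2/(18.2×4.00) = 0.1951
Step 6: P(0) = 1-ρ = 0.2198
Verify: L = λW = 14.2×0.2500 = 3.5500 ✔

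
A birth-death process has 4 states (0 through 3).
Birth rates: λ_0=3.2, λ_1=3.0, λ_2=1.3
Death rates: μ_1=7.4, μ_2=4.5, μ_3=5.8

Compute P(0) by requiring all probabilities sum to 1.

Ratios P(n)/P(0) = (λ₀···λₙ₋₁)/(μ₁···μₙ):
P(1)/P(0) = (3.2)/(7.4) = 0.4324
P(2)/P(0) = (3.2×3.0)/(7.4×4.5) = 0.2883
P(3)/P(0) = (3.2×3.0×1.3)/(7.4×4.5×5.8) = 0.06462

Normalization: ∑ P(n) = 1
P(0) × (1.0000 + 0.4324 + 0.2883 + 0.06462) = 1
P(0) × 1.7853 = 1
P(0) = 1/1.7853 = 0.5601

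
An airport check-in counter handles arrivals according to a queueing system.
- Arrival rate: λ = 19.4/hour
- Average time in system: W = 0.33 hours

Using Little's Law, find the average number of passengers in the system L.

Little's Law: L = λW
L = 19.4 × 0.33 = 6.4020 passengers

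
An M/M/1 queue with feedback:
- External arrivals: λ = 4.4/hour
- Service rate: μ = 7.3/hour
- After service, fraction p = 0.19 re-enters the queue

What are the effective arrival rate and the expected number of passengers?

Effective arrival rate: λ_eff = λ/(1-p) = 4.4/(1-0.19) = 4.4/0.81 = 5.4321
ρ = λ_eff/μ = 5.4321/7.3 = 0.74412
L = ρ/(1-ρ) = 0.74412/(1-0.74412) = 2.9081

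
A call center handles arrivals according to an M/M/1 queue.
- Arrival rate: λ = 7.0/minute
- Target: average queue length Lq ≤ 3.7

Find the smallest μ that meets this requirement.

For M/M/1: Lq = λ²/(μ(μ-λ))
Need Lq ≤ 3.7, i.e. μ(μ-λ) ≥ λ²/3.7
μ² - 7.0μ - 49.00/3.7 ≥ 0  →  μ² - 7.0μ - 13.24324 ≥ 0
Quadratic formula (positive root): μ = [λ + √(λ² + 4×13.24324)]/2
Discriminant: 49.00 + 4×13.24324 = 101.9730, √101.9730 = 10.0982
μ ≥ (7.0 + 10.0982)/2 = 8.5491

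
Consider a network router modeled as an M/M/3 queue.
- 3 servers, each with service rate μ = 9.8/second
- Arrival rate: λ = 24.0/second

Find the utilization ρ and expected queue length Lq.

Traffic intensity: ρ = λ/(cμ) = 24.0/(3×9.8) = 0.8163
Since ρ = 0.8163 < 1, system is stable.
Offered load a = λ/μ = cρ = 24.0/9.8 = 2.4490
P₀ = [ Σₙ₌₀^2 aⁿ/n! + a^3/(3!(1-ρ)) ]⁻¹
Σ = a^0/0! + a^1/1! + a^2/2! = 1.00000 + 2.44898 + 2.99875 = 6.4477
a^3/(3!(1-ρ)) = 14.68776/(6 × 0.1836735) = 13.3278
P₀ = 1/(6.4477 + 13.3278) = 0.05057
Lq = P₀·a^3·ρ / (3!(1-ρ)²) = 0.050568 × 14.6878 × 0.81633 / (6 × 0.033736) = 2.9954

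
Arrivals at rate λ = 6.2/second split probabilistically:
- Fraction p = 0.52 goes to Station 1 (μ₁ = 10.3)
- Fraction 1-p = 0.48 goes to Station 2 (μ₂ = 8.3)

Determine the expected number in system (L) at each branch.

Effective rates: λ₁ = 6.2×0.52 = 3.224, λ₂ = 6.2×0.48 = 2.976
Station 1: ρ₁ = 3.224/10.3 = 0.3130, L₁ = ρ₁/(1-ρ₁) = 0.3130/(1-0.3130) = 0.4556
Station 2: ρ₂ = 2.976/8.3 = 0.35855, L₂ = ρ₂/(1-ρ₂) = 0.35855/(1-0.35855) = 0.5590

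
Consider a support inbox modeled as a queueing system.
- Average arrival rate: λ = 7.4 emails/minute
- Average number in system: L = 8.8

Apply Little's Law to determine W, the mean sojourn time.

Little's Law: L = λW, so W = L/λ
W = 8.8/7.4 = 1.1892 minutes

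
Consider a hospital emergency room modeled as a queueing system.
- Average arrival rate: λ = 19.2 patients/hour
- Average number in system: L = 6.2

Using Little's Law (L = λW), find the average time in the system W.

Little's Law: L = λW, so W = L/λ
W = 6.2/19.2 = 0.3229 hours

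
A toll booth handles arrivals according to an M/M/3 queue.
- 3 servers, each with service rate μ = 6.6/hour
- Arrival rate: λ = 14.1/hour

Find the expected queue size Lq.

Traffic intensity: ρ = λ/(cμ) = 14.1/(3×6.6) = 0.7121
Since ρ = 0.7121 < 1, system is stable.
Offered load a = λ/μ = cρ = 14.1/6.6 = 2.1364
P₀ = [ Σₙ₌₀^2 aⁿ/n! + a^3/(3!(1-ρ)) ]⁻¹
Σ = a^0/0! + a^1/1! + a^2/2! = 1.0000 + 2.1364 + 2.2820 = 5.4184
a^3/(3!(1-ρ)) = 9.7505/(6 × 0.28788) = 5.6450
P₀ = 1/(5.4184 + 5.6450) = 0.09039
Lq = P₀·a^3·ρ / (3!(1-ρ)²) = 0.09039 × 9.7505 × 0.7121 / (6 × 0.08287) = 1.2622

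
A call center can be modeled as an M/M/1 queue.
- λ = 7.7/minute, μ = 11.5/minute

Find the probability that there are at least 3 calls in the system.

ρ = λ/μ = 7.7/11.5 = 0.6696
P(N ≥ n) = ρⁿ
P(N ≥ 3) = 0.6696^3
P(N ≥ 3) = 0.3002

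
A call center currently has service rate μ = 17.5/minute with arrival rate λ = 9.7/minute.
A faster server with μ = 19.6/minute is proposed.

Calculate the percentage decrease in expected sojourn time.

System 1: ρ₁ = 9.7/17.5 = 0.5543, W₁ = 1/(17.5-9.7) = 0.128205
System 2: ρ₂ = 9.7/19.6 = 0.4949, W₂ = 1/(19.6-9.7) = 0.101010
Improvement: (W₁-W₂)/W₁ = (0.128205-0.101010)/0.128205 = 21.21%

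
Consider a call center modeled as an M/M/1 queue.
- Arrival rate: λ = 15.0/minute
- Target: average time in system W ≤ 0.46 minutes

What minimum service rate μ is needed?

For M/M/1: W = 1/(μ-λ)
Need W ≤ 0.46, so 1/(μ-λ) ≤ 0.46
μ - λ ≥ 1/0.46 = 2.1739
μ ≥ 15.0 + 2.1739 = 17.1739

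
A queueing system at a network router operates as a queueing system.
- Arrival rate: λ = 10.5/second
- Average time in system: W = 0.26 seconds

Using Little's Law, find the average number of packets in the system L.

Little's Law: L = λW
L = 10.5 × 0.26 = 2.7300 packets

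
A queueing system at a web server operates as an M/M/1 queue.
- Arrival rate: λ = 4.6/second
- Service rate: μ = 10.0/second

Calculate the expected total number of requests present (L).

ρ = λ/μ = 4.6/10.0 = 0.4600
For M/M/1: L = λ/(μ-λ)
L = 4.6/(10.0-4.6) = 4.6/5.40
L = 0.8519 requests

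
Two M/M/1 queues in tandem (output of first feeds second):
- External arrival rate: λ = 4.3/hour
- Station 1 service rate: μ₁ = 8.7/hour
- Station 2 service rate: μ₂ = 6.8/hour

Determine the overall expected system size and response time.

By Jackson's theorem, each station behaves as independent M/M/1.
Station 1: ρ₁ = 4.3/8.7 = 0.4943, L₁ = ρ₁/(1-ρ₁) = λ/(μ₁-λ) = 4.3/4.40 = 0.9773
Station 2: ρ₂ = 4.3/6.8 = 0.6324, L₂ = ρ₂/(1-ρ₂) = λ/(μ₂-λ) = 4.3/2.50 = 1.7200
Total: L = L₁ + L₂ = 0.9773 + 1.7200 = 2.6973
W = L/λ = 2.6973/4.3 = 0.6273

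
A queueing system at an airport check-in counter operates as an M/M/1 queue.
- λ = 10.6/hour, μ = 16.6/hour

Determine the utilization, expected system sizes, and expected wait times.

Step 1: ρ = λ/μ = 10.6/16.6 = 0.6386
Step 2: L = λ/(μ-λ) = 10.6/6.00 = 1.7667
Step 3: Lq = λ²/(μ(μ-λ)) = 112.36/(16.6×6.00) = 1.1281
Step 4: W = 1/(μ-λ) = 1/6.00 = 0.16667
Step 5: Wq = λ/(μ(μ-λ)) = 10.6/(16.6×6.00) = 0.1064
Step 6: P(0) = 1-ρ = 0.3614
Verify: L = λW = 10.6×0.16667 = 1.7667 ✔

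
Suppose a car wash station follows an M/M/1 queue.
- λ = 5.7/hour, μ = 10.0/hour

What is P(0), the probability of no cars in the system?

ρ = λ/μ = 5.7/10.0 = 0.5700
P(0) = 1 - ρ = 1 - 0.5700 = 0.4300
The server is idle 43.00% of the time.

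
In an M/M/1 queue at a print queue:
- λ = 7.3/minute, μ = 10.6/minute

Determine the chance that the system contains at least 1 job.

ρ = λ/μ = 7.3/10.6 = 0.6887
P(N ≥ n) = ρⁿ
P(N ≥ 1) = 0.6887^1
P(N ≥ 1) = 0.6887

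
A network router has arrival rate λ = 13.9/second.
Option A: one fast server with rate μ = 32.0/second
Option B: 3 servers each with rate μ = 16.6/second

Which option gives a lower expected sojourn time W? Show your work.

Option A: single server μ = 32.0 (M/M/1)
  ρ_A = 13.9/32.0 = 0.4344
  W_A = 1/(μ-λ) = 1/(32.0-13.9) = 1/18.10 = 0.05525

Option B: 3 servers μ = 16.6 (M/M/3)
  ρ_B = λ/(cμ) = 13.9/(3×16.6) = 0.2791
  Offered load a = λ/μ = cρ = 13.9/16.6 = 0.8373
  P₀ = [ Σₙ₌₀^2 aⁿ/n! + a^3/(3!(1-ρ)) ]⁻¹
  Σ = a^0/0! + a^1/1! + a^2/2! = 1.0000 + 0.8373 + 0.3506 = 2.1879
  a^3/(3!(1-ρ)) = 0.5871/(6 × 0.7209) = 0.1357
  P₀ = 1/(2.1879 + 0.1357) = 0.4304
  Lq = P₀·a^3·ρ / (3!(1-ρ)²) = 0.4304 × 0.5871 × 0.2791 / (6 × 0.5197) = 0.02262
  Wq_B = Lq/λ = 0.02262/13.9 = 0.001627
  W_B = Wq_B + 1/μ = 0.001627 + 0.06024 = 0.06187

Since W_A = 0.05525 < W_B = 0.06187, Option A (single fast server) has the shorter time in system.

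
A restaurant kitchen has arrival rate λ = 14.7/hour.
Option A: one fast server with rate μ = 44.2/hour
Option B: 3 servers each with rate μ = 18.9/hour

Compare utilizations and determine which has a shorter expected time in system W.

Option A: single server μ = 44.2 (M/M/1)
  ρ_A = 14.7/44.2 = 0.3326
  W_A = 1/(μ-λ) = 1/(44.2-14.7) = 1/29.50 = 0.03390

Option B: 3 servers μ = 18.9 (M/M/3)
  ρ_B = λ/(cμ) = 14.7/(3×18.9) = 0.2593
  Offered load a = λ/μ = cρ = 14.7/18.9 = 0.7778
  P₀ = [ Σₙ₌₀^2 aⁿ/n! + a^3/(3!(1-ρ)) ]⁻¹
  Σ = a^0/0! + a^1/1! + a^2/2! = 1.0000 + 0.77778 + 0.30247 = 2.0802
  a^3/(3!(1-ρ)) = 0.4705/(6 × 0.7407) = 0.1059
  P₀ = 1/(2.0802 + 0.1059) = 0.4574
  Lq = P₀·a^3·ρ / (3!(1-ρ)²) = 0.4574 × 0.4705 × 0.2593 / (6 × 0.5487) = 0.01695
  Wq_B = Lq/λ = 0.01695/14.7 = 0.001153
  W_B = Wq_B + 1/μ = 0.001153 + 0.05291 = 0.05406

Since W_A = 0.03390 < W_B = 0.05406, Option A (single fast server) has the shorter time in system.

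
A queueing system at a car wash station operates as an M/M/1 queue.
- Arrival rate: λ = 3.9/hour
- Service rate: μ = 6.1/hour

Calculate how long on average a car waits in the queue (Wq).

First, compute utilization: ρ = λ/μ = 3.9/6.1 = 0.6393
For M/M/1: Wq = λ/(μ(μ-λ))
Wq = 3.9/(6.1 × (6.1-3.9))
Wq = 3.9/(6.1 × 2.20)
Wq = 0.2906 hours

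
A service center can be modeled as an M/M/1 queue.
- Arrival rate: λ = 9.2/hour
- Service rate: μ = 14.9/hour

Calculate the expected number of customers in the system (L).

ρ = λ/μ = 9.2/14.9 = 0.6174
For M/M/1: L = λ/(μ-λ)
L = 9.2/(14.9-9.2) = 9.2/5.70
L = 1.6140 customers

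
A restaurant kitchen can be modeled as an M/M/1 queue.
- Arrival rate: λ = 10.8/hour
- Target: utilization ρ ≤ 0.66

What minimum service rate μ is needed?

ρ = λ/μ, so μ = λ/ρ
μ ≥ 10.8/0.66 = 16.3636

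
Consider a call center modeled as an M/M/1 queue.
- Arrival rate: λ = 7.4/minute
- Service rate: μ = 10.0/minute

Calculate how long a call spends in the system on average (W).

First, compute utilization: ρ = λ/μ = 7.4/10.0 = 0.7400
For M/M/1: W = 1/(μ-λ)
W = 1/(10.0-7.4) = 1/2.60
W = 0.3846 minutes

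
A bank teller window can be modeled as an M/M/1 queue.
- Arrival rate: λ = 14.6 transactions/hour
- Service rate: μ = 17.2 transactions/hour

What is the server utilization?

Server utilization: ρ = λ/μ
ρ = 14.6/17.2 = 0.8488
The server is busy 84.88% of the time.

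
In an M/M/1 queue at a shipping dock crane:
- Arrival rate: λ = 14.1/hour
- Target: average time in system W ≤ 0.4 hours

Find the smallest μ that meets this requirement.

For M/M/1: W = 1/(μ-λ)
Need W ≤ 0.4, so 1/(μ-λ) ≤ 0.4
μ - λ ≥ 1/0.4 = 2.5000
μ ≥ 14.1 + 2.5000 = 16.6000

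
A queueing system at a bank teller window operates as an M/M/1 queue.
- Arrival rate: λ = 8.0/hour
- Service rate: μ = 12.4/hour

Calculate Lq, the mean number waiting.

ρ = λ/μ = 8.0/12.4 = 0.6452
For M/M/1: Lq = λ²/(μ(μ-λ))
Lq = 64.00/(12.4 × 4.40)
Lq = 1.1730 transactions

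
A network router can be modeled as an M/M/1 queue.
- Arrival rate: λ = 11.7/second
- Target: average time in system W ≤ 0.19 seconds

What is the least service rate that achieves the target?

For M/M/1: W = 1/(μ-λ)
Need W ≤ 0.19, so 1/(μ-λ) ≤ 0.19
μ - λ ≥ 1/0.19 = 5.2632
μ ≥ 11.7 + 5.2632 = 16.9632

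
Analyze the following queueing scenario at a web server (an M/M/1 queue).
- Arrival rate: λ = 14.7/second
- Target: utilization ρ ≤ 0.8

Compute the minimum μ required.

ρ = λ/μ, so μ = λ/ρ
μ ≥ 14.7/0.8 = 18.3750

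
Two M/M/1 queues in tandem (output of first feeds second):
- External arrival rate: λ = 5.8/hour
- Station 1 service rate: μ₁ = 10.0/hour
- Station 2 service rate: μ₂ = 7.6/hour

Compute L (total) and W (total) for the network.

By Jackson's theorem, each station behaves as independent M/M/1.
Station 1: ρ₁ = 5.8/10.0 = 0.5800, L₁ = ρ₁/(1-ρ₁) = λ/(μ₁-λ) = 5.8/4.20 = 1.3810
Station 2: ρ₂ = 5.8/7.6 = 0.7632, L₂ = ρ₂/(1-ρ₂) = λ/(μ₂-λ) = 5.8/1.80 = 3.2222
Total: L = L₁ + L₂ = 1.3810 + 3.2222 = 4.6032
W = L/λ = 4.6032/5.8 = 0.7937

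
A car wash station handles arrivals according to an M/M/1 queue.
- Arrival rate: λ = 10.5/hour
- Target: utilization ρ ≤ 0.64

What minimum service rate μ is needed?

ρ = λ/μ, so μ = λ/ρ
μ ≥ 10.5/0.64 = 16.4062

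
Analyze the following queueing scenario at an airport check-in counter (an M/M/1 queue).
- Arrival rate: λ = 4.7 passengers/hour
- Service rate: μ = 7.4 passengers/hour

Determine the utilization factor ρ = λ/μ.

Server utilization: ρ = λ/μ
ρ = 4.7/7.4 = 0.6351
The server is busy 63.51% of the time.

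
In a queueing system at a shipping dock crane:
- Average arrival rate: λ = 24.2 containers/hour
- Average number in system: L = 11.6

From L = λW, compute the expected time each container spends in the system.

Little's Law: L = λW, so W = L/λ
W = 11.6/24.2 = 0.4793 hours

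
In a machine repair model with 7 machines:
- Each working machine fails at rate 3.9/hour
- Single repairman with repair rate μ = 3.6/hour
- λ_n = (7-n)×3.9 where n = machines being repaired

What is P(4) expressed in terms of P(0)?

P(4)/P(0) = ∏_{i=0}^{4-1} λ_i/μ_{i+1}
= (7-0)×3.9/3.6 × (7-1)×3.9/3.6 × (7-2)×3.9/3.6 × (7-3)×3.9/3.6
= 1156.9850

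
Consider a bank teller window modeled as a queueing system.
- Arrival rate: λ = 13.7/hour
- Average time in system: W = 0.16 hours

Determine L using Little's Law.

Little's Law: L = λW
L = 13.7 × 0.16 = 2.1920 transactions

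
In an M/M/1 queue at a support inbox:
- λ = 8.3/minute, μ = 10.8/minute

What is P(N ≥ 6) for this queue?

ρ = λ/μ = 8.3/10.8 = 0.7685
P(N ≥ n) = ρⁿ
P(N ≥ 6) = 0.7685^6
P(N ≥ 6) = 0.2060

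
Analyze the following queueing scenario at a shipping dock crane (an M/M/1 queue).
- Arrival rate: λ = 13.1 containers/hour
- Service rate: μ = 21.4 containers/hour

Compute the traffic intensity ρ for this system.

Server utilization: ρ = λ/μ
ρ = 13.1/21.4 = 0.6121
The server is busy 61.21% of the time.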